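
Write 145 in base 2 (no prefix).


145 = 10010001 in binary

10010001


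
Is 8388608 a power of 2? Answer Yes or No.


0b100000000000000000000000. Only one bit set => Yes

Yes


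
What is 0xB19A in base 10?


B19A hex = 45466 decimal

45466


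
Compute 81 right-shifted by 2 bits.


0b1010001 >> 2 = 0b10100 = 20

20


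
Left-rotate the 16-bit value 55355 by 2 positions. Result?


Rotate 0b1101100000111011 left by 2 (16-bit) = 0b110000011101111 = 24815

24815


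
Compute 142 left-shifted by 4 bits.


0b10001110 << 4 = 0b100011100000 = 2272

2272


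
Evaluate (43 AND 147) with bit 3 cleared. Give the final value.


Step 1: 43 & 147 = 3
Step 2: 3 & ~(1 << 3) = 3

3


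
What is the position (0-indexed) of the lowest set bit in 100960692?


0b110000001001000100110110100. Lowest set bit at position 2

2


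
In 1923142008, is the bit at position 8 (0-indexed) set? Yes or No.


0b1110010101000001101000101111000, bit 8 = 1. Yes

Yes


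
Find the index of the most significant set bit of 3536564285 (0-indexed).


0b11010010110010111011000000111101. Highest set bit at position 31

31


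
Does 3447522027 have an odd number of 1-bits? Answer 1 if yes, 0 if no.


0b11001101011111010000001011101011 has 18 ones => parity 0

0


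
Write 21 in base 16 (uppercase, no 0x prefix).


21 = 15 hex

15


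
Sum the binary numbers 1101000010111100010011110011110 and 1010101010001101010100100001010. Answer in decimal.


1101000010111100010011110011110 + 1010101010001101010100100001010 = 10111101101001001101000010101000 = 3181695144

3181695144


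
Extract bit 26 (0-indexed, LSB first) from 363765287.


0b10101101011101001111000100111, position 26 = 1

1


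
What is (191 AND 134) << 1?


Step 1: 191 & 134 = 134
Step 2: 134 << 1 = 268

268


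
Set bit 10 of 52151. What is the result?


52151 | (1 << 10) = 52151 | 1024 = 53175

53175


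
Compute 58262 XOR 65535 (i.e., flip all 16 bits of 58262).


58262 ^ 65535 = 7273

7273


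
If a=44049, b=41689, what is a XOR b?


44049 ^ 41689 = 3784

3784


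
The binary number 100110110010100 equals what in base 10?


100110110010100 in decimal = 19860

19860


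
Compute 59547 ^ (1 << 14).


59547 ^ (1 << 14) = 59547 ^ 16384 = 43163

43163


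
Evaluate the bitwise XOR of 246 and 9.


0b11110110 ^ 0b1001 = 0b11111111 = 255

255


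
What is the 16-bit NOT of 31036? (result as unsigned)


~0b111100100111100 = 0b1000011011000011 = 34499 (16-bit unsigned)

34499


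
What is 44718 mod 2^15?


44718 & 32767 = 11950

11950


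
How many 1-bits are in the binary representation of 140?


0b10001100 has 3 set bits

3


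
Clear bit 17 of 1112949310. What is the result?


1112949310 & ~(1 << 17) = 1112818238

1112818238


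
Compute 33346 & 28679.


0b1000001001000010 & 0b111000000000111 = 0b10 = 2

2


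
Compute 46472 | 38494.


0b1011010110001000 | 0b1001011001011110 = 0b1011011111011110 = 47070

47070


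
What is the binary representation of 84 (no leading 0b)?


84 = 1010100 in binary

1010100


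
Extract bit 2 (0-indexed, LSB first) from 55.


0b110111, position 2 = 1

1


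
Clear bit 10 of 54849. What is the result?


54849 & ~(1 << 10) = 53825

53825


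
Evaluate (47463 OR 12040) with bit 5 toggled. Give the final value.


Step 1: 47463 | 12040 = 49007
Step 2: 49007 ^ (1 << 5) = 49007 ^ 32 = 48975

48975


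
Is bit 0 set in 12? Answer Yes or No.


0b1100, bit 0 = 0. No

No


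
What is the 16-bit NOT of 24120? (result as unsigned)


~0b101111000111000 = 0b1010000111000111 = 41415 (16-bit unsigned)

41415


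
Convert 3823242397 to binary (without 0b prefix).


3823242397 = 11100011111000100000110010011101 in binary

11100011111000100000110010011101


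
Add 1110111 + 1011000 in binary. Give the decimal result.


1110111 + 1011000 = 11001111 = 207

207


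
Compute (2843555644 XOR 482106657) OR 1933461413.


Step 1: 2843555644 ^ 482106657 = 3049351709
Step 2: 3049351709 | 1933461413 = 4160712637

4160712637


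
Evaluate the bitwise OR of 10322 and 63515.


0b10100001010010 | 0b1111100000011011 = 0b1111100001011011 = 63579

63579


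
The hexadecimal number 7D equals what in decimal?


7D hex = 125 decimal

125


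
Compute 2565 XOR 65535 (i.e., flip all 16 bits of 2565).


2565 ^ 65535 = 62970

62970


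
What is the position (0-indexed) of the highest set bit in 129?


0b10000001. Highest set bit at position 7

7


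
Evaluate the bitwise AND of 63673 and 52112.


0b1111100010111001 & 0b1100101110010000 = 0b1100100010010000 = 51344

51344


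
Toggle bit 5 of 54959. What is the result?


54959 ^ (1 << 5) = 54959 ^ 32 = 54927

54927


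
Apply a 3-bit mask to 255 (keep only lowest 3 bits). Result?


255 & 7 = 7

7


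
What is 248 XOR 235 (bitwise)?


0b11111000 ^ 0b11101011 = 0b10011 = 19

19


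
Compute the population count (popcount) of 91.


0b1011011 has 5 set bits

5


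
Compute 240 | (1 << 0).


240 | (1 << 0) = 240 | 1 = 241

241


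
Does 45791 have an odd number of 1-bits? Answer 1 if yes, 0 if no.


0b1011001011011111 has 11 ones => parity 1

1


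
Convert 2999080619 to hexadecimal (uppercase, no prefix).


2999080619 = B2C256AB hex

B2C256AB


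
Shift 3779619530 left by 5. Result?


0b11100001010010000110101011001010 << 5 = 0b1110000101001000011010101100101000000 = 120947824960

120947824960


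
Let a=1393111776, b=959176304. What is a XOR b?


1393111776 ^ 959176304 = 1780673680

1780673680


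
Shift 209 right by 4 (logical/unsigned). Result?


0b11010001 >> 4 = 0b1101 = 13

13


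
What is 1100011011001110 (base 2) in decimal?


1100011011001110 in decimal = 50894

50894


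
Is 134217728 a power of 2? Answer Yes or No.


0b1000000000000000000000000000. Only one bit set => Yes

Yes


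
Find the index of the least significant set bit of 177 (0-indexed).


0b10110001. Lowest set bit at position 0

0


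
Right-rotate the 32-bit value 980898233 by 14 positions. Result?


Rotate 0b111010011101110101000110111001 right by 14 (32-bit) = 0b1000110111001001110100111011101 = 1189407197

1189407197


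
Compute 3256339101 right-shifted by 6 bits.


0b11000010000101111100101010011101 >> 6 = 0b11000010000101111100101010 = 50880298

50880298


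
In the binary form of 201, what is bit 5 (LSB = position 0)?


0b11001001, position 5 = 0

0


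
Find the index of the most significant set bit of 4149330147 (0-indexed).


0b11110111010100011100000011100011. Highest set bit at position 31

31


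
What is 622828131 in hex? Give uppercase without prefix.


622828131 = 251F9A63 hex

251F9A63


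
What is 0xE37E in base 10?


E37E hex = 58238 decimal

58238


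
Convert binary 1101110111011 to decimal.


1101110111011 in decimal = 7099

7099


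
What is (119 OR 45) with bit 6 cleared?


Step 1: 119 | 45 = 127
Step 2: 127 & ~(1 << 6) = 63

63


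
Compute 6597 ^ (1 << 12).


6597 ^ (1 << 12) = 6597 ^ 4096 = 2501

2501


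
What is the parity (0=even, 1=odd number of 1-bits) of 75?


0b1001011 has 4 ones => parity 0

0


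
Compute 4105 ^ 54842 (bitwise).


0b1000000001001 ^ 0b1101011000111010 = 0b1100011000110011 = 50739

50739


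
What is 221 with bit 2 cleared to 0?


221 & ~(1 << 2) = 217

217


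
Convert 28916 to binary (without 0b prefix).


28916 = 111000011110100 in binary

111000011110100


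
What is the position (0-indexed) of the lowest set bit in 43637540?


0b10100110011101101100100100. Lowest set bit at position 2

2


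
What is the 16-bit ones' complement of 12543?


12543 ^ 65535 = 52992

52992


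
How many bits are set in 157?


0b10011101 has 5 set bits

5


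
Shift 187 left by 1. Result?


0b10111011 << 1 = 0b101110110 = 374

374


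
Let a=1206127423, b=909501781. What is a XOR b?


1206127423 ^ 909501781 = 1909583466

1909583466


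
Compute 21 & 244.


0b10101 & 0b11110100 = 0b10100 = 20

20


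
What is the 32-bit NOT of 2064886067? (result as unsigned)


~0b1111011000100111010100100110011 = 0b10000100111011000101011011001100 = 2230081228 (32-bit unsigned)

2230081228


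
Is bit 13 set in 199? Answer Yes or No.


0b11000111, bit 13 = 0. No

No


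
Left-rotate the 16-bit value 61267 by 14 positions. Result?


Rotate 0b1110111101010011 left by 14 (16-bit) = 0b1111101111010100 = 64468

64468


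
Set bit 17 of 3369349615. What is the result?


3369349615 | (1 << 17) = 3369349615 | 131072 = 3369480687

3369480687


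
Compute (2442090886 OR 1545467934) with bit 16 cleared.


Step 1: 2442090886 | 1545467934 = 3718248862
Step 2: 3718248862 & ~(1 << 16) = 3718183326

3718183326


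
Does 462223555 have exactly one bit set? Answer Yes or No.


0b11011100011001111100011000011. Multiple bits set => No

No


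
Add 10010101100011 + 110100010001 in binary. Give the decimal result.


10010101100011 + 110100010001 = 11001001110100 = 12916

12916


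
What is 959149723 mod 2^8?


959149723 & 255 = 155

155


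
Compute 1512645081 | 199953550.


0b1011010001010010010000111011001 | 0b1011111010110000110010001110 = 0b1011011111010110010110111011111 = 1542139359

1542139359


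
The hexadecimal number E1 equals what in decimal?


E1 hex = 225 decimal

225


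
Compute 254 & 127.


0b11111110 & 0b1111111 = 0b1111110 = 126

126


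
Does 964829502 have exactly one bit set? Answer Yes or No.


0b111001100000100010000100111110. Multiple bits set => No

No


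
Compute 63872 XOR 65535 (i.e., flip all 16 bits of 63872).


63872 ^ 65535 = 1663

1663


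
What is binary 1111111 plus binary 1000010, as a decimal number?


1111111 + 1000010 = 11000001 = 193

193


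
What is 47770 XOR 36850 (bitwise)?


0b1011101010011010 ^ 0b1000111111110010 = 0b11010101101000 = 13672

13672


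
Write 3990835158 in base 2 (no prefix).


3990835158 = 11101101110111110100111111010110 in binary

11101101110111110100111111010110


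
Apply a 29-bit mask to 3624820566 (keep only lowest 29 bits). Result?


3624820566 & 536870911 = 403595094

403595094


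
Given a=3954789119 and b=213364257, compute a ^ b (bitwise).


3954789119 ^ 213364257 = 3876512990

3876512990


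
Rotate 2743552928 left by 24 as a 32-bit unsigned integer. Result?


Rotate 0b10100011100001110100101110100000 left by 24 (32-bit) = 0b10100000101000111000011101001011 = 2695071563

2695071563


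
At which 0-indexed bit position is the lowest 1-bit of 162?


0b10100010. Lowest set bit at position 1

1


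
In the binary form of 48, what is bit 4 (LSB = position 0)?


0b110000, position 4 = 1

1


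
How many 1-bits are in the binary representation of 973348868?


0b111010000001000010000000000100 has 7 set bits

7


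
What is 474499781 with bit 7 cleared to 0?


474499781 & ~(1 << 7) = 474499653

474499653


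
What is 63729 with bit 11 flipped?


63729 ^ (1 << 11) = 63729 ^ 2048 = 61681

61681


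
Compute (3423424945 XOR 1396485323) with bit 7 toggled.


Step 1: 3423424945 ^ 1396485323 = 2670853498
Step 2: 2670853498 ^ (1 << 7) = 2670853498 ^ 128 = 2670853626

2670853626


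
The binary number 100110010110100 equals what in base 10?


100110010110100 in decimal = 19636

19636


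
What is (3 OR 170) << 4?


Step 1: 3 | 170 = 171
Step 2: 171 << 4 = 2736

2736


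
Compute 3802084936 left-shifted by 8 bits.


0b11100010100111110011011001001000 << 8 = 0b1110001010011111001101100100100000000000 = 973333743616

973333743616


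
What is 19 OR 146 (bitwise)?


0b10011 | 0b10010010 = 0b10010011 = 147

147


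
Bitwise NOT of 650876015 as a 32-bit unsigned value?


~0b100110110010111001010001101111 = 0b11011001001101000110101110010000 = 3644091280 (32-bit unsigned)

3644091280


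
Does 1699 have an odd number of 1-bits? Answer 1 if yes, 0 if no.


0b11010100011 has 6 ones => parity 0

0


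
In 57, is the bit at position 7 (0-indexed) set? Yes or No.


0b111001, bit 7 = 0. No

No


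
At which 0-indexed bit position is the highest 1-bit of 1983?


0b11110111111. Highest set bit at position 10

10


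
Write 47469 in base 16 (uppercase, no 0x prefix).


47469 = B96D hex

B96D


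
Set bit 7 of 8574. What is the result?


8574 | (1 << 7) = 8574 | 128 = 8702

8702


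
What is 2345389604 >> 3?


0b10001011110010111100111000100100 >> 3 = 0b10001011110010111100111000100 = 293173700

293173700


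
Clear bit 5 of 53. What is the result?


53 & ~(1 << 5) = 21

21


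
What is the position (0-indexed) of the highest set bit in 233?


0b11101001. Highest set bit at position 7

7


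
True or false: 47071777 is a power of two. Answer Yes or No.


0b10110011100100001000100001. Multiple bits set => No

No


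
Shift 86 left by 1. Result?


0b1010110 << 1 = 0b10101100 = 172

172


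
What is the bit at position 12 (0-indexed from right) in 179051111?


0b1010101011000001101001100111, position 12 = 1

1


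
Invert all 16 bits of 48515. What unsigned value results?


48515 ^ 65535 = 17020

17020


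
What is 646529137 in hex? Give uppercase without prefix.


646529137 = 26894071 hex

26894071


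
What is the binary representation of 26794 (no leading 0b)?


26794 = 110100010101010 in binary

110100010101010


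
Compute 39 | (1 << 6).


39 | (1 << 6) = 39 | 64 = 103

103


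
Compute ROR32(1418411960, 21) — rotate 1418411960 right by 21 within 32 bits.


Rotate 0b1010100100010110011111110111000 right by 21 (32-bit) = 0b1011001111111011100001010100100 = 1509802660

1509802660


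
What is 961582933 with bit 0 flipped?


961582933 ^ (1 << 0) = 961582933 ^ 1 = 961582932

961582932


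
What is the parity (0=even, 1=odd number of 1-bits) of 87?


0b1010111 has 5 ones => parity 1

1


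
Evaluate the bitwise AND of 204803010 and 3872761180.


0b1100001101010000101111000010 & 0b11100110110101011010010101011100 = 0b100000101010000000101000000 = 68485440

68485440


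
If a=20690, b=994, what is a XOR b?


20690 ^ 994 = 21296

21296


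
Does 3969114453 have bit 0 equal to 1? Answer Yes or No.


0b11101100100100111110000101010101, bit 0 = 1. Yes

Yes


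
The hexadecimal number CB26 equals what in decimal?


CB26 hex = 52006 decimal

52006


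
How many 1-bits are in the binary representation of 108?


0b1101100 has 4 set bits

4


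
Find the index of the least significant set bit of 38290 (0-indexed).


0b1001010110010010. Lowest set bit at position 1

1


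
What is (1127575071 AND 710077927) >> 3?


Step 1: 1127575071 & 710077927 = 34630663
Step 2: 34630663 >> 3 = 4328832

4328832


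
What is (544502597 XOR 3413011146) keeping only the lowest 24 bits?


Step 1: 544502597 ^ 3413011146 = 3944356239
Step 2: 3944356239 & 16777215 = 1710479

1710479


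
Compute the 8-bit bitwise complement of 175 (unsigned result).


~0b10101111 = 0b1010000 = 80 (8-bit unsigned)

80


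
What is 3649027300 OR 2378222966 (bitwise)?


0b11011001011111111011110011100100 | 0b10001101110000001100110101110110 = 0b11011101111111111111110111110110 = 3724541430

3724541430


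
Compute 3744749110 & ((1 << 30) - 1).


3744749110 & 1073741823 = 523523638

523523638


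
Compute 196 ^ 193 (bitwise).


0b11000100 ^ 0b11000001 = 0b101 = 5

5


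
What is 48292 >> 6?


0b1011110010100100 >> 6 = 0b1011110010 = 754

754


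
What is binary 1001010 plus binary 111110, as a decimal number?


1001010 + 111110 = 10001000 = 136

136


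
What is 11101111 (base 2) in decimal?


11101111 in decimal = 239

239


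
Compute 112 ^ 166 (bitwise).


0b1110000 ^ 0b10100110 = 0b11010110 = 214

214


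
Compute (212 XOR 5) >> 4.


Step 1: 212 ^ 5 = 209
Step 2: 209 >> 4 = 13

13


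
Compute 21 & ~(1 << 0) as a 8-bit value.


21 & ~(1 << 0) = 20

20


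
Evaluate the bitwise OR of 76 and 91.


0b1001100 | 0b1011011 = 0b1011111 = 95

95


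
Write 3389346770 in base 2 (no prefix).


3389346770 = 11001010000001010101001111010010 in binary

11001010000001010101001111010010


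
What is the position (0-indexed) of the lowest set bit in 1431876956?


0b1010101010110001011010101011100. Lowest set bit at position 2

2


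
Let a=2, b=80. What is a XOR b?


2 ^ 80 = 82

82


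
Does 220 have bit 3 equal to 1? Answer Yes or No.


0b11011100, bit 3 = 1. Yes

Yes


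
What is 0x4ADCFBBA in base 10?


4ADCFBBA hex = 1255996346 decimal

1255996346


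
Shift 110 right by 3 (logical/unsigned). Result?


0b1101110 >> 3 = 0b1101 = 13

13


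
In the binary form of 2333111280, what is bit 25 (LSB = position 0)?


0b10001011000100000111001111110000, position 25 = 1

1


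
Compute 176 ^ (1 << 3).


176 ^ (1 << 3) = 176 ^ 8 = 184

184


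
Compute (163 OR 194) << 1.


Step 1: 163 | 194 = 227
Step 2: 227 << 1 = 454

454


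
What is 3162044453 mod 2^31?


3162044453 & 2147483647 = 1014560805

1014560805


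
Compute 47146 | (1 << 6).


47146 | (1 << 6) = 47146 | 64 = 47210

47210


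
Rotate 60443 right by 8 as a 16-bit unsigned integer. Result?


Rotate 0b1110110000011011 right by 8 (16-bit) = 0b1101111101100 = 7148

7148


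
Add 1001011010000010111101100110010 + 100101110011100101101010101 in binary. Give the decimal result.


1001011010000010111101100110010 + 100101110011100101101010101 = 1001111111110110100011010000111 = 1341867655

1341867655


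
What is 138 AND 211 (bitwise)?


0b10001010 & 0b11010011 = 0b10000010 = 130

130


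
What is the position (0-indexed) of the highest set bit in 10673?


0b10100110110001. Highest set bit at position 13

13


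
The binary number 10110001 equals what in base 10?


10110001 in decimal = 177

177


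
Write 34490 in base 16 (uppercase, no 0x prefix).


34490 = 86BA hex

86BA


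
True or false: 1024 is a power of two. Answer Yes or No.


0b10000000000. Only one bit set => Yes

Yes


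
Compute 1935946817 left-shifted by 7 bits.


0b1110011011001000011010001000001 << 7 = 0b11100110110010000110100010000010000000 = 247801192576

247801192576


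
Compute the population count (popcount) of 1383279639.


0b1010010011100110010110000010111 has 15 set bits

15


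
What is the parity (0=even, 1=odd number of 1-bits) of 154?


0b10011010 has 4 ones => parity 0

0


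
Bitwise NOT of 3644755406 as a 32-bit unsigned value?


~0b11011001001111101000110111001110 = 0b100110110000010111001000110001 = 650211889 (32-bit unsigned)

650211889


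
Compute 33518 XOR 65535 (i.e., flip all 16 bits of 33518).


33518 ^ 65535 = 32017

32017


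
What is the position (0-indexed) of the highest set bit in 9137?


0b10001110110001. Highest set bit at position 13

13


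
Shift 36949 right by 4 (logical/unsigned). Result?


0b1001000001010101 >> 4 = 0b100100000101 = 2309

2309


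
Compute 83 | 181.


0b1010011 | 0b10110101 = 0b11110111 = 247

247


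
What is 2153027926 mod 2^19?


2153027926 & 524287 = 301398

301398


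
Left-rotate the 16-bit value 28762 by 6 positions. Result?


Rotate 0b111000001011010 left by 6 (16-bit) = 0b1011010011100 = 5788

5788


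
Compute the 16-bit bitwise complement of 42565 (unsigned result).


~0b1010011001000101 = 0b101100110111010 = 22970 (16-bit unsigned)

22970


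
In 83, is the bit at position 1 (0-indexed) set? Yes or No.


0b1010011, bit 1 = 1. Yes

Yes


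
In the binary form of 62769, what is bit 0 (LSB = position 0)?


0b1111010100110001, position 0 = 1

1


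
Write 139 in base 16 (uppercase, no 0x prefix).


139 = 8B hex

8B


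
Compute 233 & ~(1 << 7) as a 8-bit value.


233 & ~(1 << 7) = 105

105


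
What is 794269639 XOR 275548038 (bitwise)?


0b101111010101111001011111000111 ^ 0b10000011011001000011110000110 = 0b111111001110110001000001000001 = 1060835393

1060835393


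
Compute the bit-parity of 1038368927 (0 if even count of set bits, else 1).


0b111101111001000100000010011111 has 16 ones => parity 0

0


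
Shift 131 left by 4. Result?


0b10000011 << 4 = 0b100000110000 = 2096

2096


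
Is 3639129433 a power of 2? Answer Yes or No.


0b11011000111010001011010101011001. Multiple bits set => No

No


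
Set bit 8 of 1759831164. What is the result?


1759831164 | (1 << 8) = 1759831164 | 256 = 1759831420

1759831420


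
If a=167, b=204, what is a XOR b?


167 ^ 204 = 107

107


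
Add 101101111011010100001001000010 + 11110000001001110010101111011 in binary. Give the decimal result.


101101111011010100001001000010 + 11110000001001110010101111011 = 1001011111100100010011110111101 = 1274161085

1274161085


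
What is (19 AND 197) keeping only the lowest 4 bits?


Step 1: 19 & 197 = 1
Step 2: 1 & 15 = 1

1


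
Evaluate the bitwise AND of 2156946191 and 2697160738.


0b10000000100100000110001100001111 & 0b10100000110000110110100000100010 = 0b10000000100000000110000000000010 = 2155896834

2155896834


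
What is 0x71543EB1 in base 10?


71543EB1 hex = 1901346481 decimal

1901346481


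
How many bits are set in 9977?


0b10011011111001 has 9 set bits

9


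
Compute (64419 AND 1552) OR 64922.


Step 1: 64419 & 1552 = 512
Step 2: 512 | 64922 = 65434

65434


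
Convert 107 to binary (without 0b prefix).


107 = 1101011 in binary

1101011


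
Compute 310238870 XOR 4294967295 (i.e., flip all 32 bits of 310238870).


310238870 ^ 4294967295 = 3984728425

3984728425


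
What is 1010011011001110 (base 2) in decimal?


1010011011001110 in decimal = 42702

42702


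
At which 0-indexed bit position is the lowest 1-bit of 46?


0b101110. Lowest set bit at position 1

1


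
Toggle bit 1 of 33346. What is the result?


33346 ^ (1 << 1) = 33346 ^ 2 = 33344

33344


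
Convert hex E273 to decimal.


E273 hex = 57971 decimal

57971


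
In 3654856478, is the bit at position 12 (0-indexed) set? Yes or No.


0b11011001110110001010111100011110, bit 12 = 0. No

No


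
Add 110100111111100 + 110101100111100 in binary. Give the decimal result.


110100111111100 + 110101100111100 = 1101010100111000 = 54584

54584


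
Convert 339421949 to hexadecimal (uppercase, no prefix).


339421949 = 143B2AFD hex

143B2AFD


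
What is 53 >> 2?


0b110101 >> 2 = 0b1101 = 13

13


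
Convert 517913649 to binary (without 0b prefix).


517913649 = 11110110111101011110000110001 in binary

11110110111101011110000110001


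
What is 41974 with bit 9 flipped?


41974 ^ (1 << 9) = 41974 ^ 512 = 41462

41462


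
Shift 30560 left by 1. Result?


0b111011101100000 << 1 = 0b1110111011000000 = 61120

61120


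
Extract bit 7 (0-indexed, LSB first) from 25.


0b11001, position 7 = 0

0


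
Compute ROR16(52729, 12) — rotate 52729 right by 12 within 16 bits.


Rotate 0b1100110111111001 right by 12 (16-bit) = 0b1101111110011100 = 57244

57244


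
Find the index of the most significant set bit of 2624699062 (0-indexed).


0b10011100011100011011101010110110. Highest set bit at position 31

31


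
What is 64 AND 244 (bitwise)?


0b1000000 & 0b11110100 = 0b1000000 = 64

64


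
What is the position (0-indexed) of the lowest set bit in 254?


0b11111110. Lowest set bit at position 1

1


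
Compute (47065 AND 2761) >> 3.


Step 1: 47065 & 2761 = 713
Step 2: 713 >> 3 = 89

89


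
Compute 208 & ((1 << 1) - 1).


208 & 1 = 0

0


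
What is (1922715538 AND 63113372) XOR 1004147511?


Step 1: 1922715538 & 63113372 = 42076304
Step 2: 42076304 ^ 1004147511 = 962075559

962075559


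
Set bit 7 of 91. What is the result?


91 | (1 << 7) = 91 | 128 = 219

219


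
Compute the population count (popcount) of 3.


0b11 has 2 set bits

2


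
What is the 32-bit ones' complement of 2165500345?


2165500345 ^ 4294967295 = 2129466950

2129466950


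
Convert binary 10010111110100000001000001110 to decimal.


10010111110100000001000001110 in decimal = 318374414

318374414


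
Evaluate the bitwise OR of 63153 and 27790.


0b1111011010110001 | 0b110110010001110 = 0b1111111010111111 = 65215

65215


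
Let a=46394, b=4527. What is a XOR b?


46394 ^ 4527 = 42133

42133


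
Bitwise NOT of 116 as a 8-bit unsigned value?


~0b1110100 = 0b10001011 = 139 (8-bit unsigned)

139


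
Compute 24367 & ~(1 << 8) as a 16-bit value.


24367 & ~(1 << 8) = 24111

24111


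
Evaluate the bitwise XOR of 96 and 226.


0b1100000 ^ 0b11100010 = 0b10000010 = 130

130


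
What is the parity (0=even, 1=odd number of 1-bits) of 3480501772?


0b11001111011101000011111000001100 has 17 ones => parity 1

1


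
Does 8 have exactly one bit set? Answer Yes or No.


0b1000. Only one bit set => Yes

Yes


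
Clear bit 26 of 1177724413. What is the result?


1177724413 & ~(1 << 26) = 1110615549

1110615549


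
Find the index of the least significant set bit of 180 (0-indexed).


0b10110100. Lowest set bit at position 2

2


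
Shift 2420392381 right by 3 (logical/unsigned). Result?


0b10010000010001000100000110111101 >> 3 = 0b10010000010001000100000110111 = 302549047

302549047


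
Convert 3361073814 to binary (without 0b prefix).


3361073814 = 11001000010101011110101010010110 in binary

11001000010101011110101010010110


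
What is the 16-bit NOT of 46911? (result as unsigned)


~0b1011011100111111 = 0b100100011000000 = 18624 (16-bit unsigned)

18624


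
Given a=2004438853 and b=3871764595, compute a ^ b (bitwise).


2004438853 ^ 3871764595 = 2445229878

2445229878


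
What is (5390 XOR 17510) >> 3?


Step 1: 5390 ^ 17510 = 20840
Step 2: 20840 >> 3 = 2605

2605


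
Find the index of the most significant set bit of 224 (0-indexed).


0b11100000. Highest set bit at position 7

7


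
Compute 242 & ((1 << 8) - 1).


242 & 255 = 242

242


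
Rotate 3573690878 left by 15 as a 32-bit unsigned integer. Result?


Rotate 0b11010101000000100011000111111110 left by 15 (32-bit) = 0b11000111111110110101010000001 = 419392129

419392129


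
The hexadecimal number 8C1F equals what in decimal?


8C1F hex = 35871 decimal

35871


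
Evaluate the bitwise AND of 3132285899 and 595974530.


0b10111010101100101110001111001011 & 0b100011100001011101100110000010 = 0b100010100000001100000110000010 = 578863490

578863490


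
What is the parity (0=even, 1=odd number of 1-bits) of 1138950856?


0b1000011111000110000001011001000 has 12 ones => parity 0

0


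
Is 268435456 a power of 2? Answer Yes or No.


0b10000000000000000000000000000. Only one bit set => Yes

Yes


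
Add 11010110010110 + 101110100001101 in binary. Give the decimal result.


11010110010110 + 101110100001101 = 1001001010100011 = 37539

37539


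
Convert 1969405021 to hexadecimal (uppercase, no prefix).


1969405021 = 7562BC5D hex

7562BC5D


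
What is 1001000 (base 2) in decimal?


1001000 in decimal = 72

72


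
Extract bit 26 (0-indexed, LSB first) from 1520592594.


0b1011010101000100110011011010010, position 26 = 0

0


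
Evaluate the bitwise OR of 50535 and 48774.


0b1100010101100111 | 0b1011111010000110 = 0b1111111111100111 = 65511

65511


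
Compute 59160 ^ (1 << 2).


59160 ^ (1 << 2) = 59160 ^ 4 = 59164

59164


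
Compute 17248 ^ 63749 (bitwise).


0b100001101100000 ^ 0b1111100100000101 = 0b1011101001100101 = 47717

47717


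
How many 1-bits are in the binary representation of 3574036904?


0b11010101000001110111100110101000 has 16 set bits

16


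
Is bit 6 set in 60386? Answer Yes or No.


0b1110101111100010, bit 6 = 1. Yes

Yes


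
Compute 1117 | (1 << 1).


1117 | (1 << 1) = 1117 | 2 = 1119

1119


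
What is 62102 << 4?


0b1111001010010110 << 4 = 0b11110010100101100000 = 993632

993632


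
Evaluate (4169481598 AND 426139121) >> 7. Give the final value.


Step 1: 4169481598 & 426139121 = 402922864
Step 2: 402922864 >> 7 = 3147834

3147834


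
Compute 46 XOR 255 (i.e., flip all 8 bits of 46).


46 ^ 255 = 209

209


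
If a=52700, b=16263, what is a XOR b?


52700 ^ 16263 = 62043

62043


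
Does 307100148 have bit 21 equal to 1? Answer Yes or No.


0b10010010011011111100111110100, bit 21 = 0. No

No


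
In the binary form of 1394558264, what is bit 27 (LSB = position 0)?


0b1010011000111110100010100111000, position 27 = 0

0


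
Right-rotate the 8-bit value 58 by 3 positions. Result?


Rotate 0b111010 right by 3 (8-bit) = 0b1000111 = 71

71


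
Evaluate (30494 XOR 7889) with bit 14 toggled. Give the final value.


Step 1: 30494 ^ 7889 = 27087
Step 2: 27087 ^ (1 << 14) = 27087 ^ 16384 = 10703

10703


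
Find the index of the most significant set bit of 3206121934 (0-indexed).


0b10111111000110011000100111001110. Highest set bit at position 31

31


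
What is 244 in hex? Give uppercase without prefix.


244 = F4 hex

F4


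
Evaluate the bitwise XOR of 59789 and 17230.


0b1110100110001101 ^ 0b100001101001110 = 0b1010101011000011 = 43715

43715


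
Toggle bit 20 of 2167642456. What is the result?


2167642456 ^ (1 << 20) = 2167642456 ^ 1048576 = 2166593880

2166593880


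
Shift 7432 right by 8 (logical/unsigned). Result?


0b1110100001000 >> 8 = 0b11101 = 29

29


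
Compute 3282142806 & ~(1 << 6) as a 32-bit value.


3282142806 & ~(1 << 6) = 3282142742

3282142742


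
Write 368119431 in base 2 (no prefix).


368119431 = 10101111100010000111010000111 in binary

10101111100010000111010000111


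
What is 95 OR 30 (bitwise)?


0b1011111 | 0b11110 = 0b1011111 = 95

95


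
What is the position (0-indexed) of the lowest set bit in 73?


0b1001001. Lowest set bit at position 0

0


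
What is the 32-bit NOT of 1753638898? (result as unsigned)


~0b1101000100001100110011111110010 = 0b10010111011110011001100000001101 = 2541328397 (32-bit unsigned)

2541328397


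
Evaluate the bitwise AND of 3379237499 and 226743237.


0b11001001011010110001001001111011 & 0b1101100000111101001111000101 = 0b1001000000110001001001000001 = 151196225

151196225


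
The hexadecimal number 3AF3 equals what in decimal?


3AF3 hex = 15091 decimal

15091


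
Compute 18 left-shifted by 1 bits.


0b10010 << 1 = 0b100100 = 36

36


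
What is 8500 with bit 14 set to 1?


8500 | (1 << 14) = 8500 | 16384 = 24884

24884


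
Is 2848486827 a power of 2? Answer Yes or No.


0b10101001110010000111010110101011. Multiple bits set => No

No


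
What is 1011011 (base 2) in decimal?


1011011 in decimal = 91

91


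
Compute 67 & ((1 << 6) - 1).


67 & 63 = 3

3


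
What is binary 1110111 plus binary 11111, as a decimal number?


1110111 + 11111 = 10010110 = 150

150


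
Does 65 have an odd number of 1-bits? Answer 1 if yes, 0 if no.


0b1000001 has 2 ones => parity 0

0


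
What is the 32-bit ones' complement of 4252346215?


4252346215 ^ 4294967295 = 42621080

42621080


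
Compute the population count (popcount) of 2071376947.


0b1111011011101101011010000110011 has 19 set bits

19


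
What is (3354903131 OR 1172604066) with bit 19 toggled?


Step 1: 3354903131 | 1172604066 = 3354904315
Step 2: 3354904315 ^ (1 << 19) = 3354904315 ^ 524288 = 3355428603

3355428603


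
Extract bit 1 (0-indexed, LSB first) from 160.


0b10100000, position 1 = 0

0


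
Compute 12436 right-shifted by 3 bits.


0b11000010010100 >> 3 = 0b11000010010 = 1554

1554


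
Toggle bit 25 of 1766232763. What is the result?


1766232763 ^ (1 << 25) = 1766232763 ^ 33554432 = 1799787195

1799787195


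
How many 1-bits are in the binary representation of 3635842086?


0b11011000101101101000110000100110 has 15 set bits

15


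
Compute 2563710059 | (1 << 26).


2563710059 | (1 << 26) = 2563710059 | 67108864 = 2630818923

2630818923


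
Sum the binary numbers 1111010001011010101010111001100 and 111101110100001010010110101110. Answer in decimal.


1111010001011010101010111001100 + 111101110100001010010110101110 = 10110111111111011111101101111010 = 3086875514

3086875514


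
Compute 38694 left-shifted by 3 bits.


0b1001011100100110 << 3 = 0b1001011100100110000 = 309552

309552


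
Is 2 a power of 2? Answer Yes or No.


0b10. Only one bit set => Yes

Yes


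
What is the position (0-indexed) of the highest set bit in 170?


0b10101010. Highest set bit at position 7

7


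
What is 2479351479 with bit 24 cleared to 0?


2479351479 & ~(1 << 24) = 2462574263

2462574263


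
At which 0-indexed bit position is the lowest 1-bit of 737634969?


0b101011111101110110101010011001. Lowest set bit at position 0

0


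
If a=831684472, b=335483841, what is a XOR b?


831684472 ^ 335483841 = 577596601

577596601


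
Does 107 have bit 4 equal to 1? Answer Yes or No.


0b1101011, bit 4 = 0. No

No


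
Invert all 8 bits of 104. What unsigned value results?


104 ^ 255 = 151

151


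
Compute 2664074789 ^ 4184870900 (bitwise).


0b10011110110010101000111000100101 ^ 0b11111001011100000000111111110100 = 0b1100111101110101000000111010001 = 1740276177

1740276177


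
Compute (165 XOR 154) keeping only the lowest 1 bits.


Step 1: 165 ^ 154 = 63
Step 2: 63 & 1 = 1

1


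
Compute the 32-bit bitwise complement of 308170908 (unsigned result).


~0b10010010111100101000010011100 = 0b11101101101000011010111101100011 = 3986796387 (32-bit unsigned)

3986796387


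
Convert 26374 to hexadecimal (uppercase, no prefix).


26374 = 6706 hex

6706


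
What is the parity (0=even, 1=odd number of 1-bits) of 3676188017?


0b11011011000111100010110101110001 has 18 ones => parity 0

0


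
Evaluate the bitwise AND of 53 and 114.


0b110101 & 0b1110010 = 0b110000 = 48

48


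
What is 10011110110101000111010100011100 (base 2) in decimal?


10011110110101000111010100011100 in decimal = 2664723740

2664723740


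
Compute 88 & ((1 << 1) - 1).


88 & 1 = 0

0


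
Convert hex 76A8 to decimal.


76A8 hex = 30376 decimal

30376


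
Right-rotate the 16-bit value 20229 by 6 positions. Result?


Rotate 0b100111100000101 right by 6 (16-bit) = 0b1010100111100 = 5436

5436


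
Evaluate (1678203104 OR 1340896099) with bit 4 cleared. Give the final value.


Step 1: 1678203104 | 1340896099 = 1877965795
Step 2: 1877965795 & ~(1 << 4) = 1877965795

1877965795


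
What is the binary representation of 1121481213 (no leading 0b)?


1121481213 = 1000010110110000111000111111101 in binary

1000010110110000111000111111101


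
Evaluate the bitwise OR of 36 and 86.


0b100100 | 0b1010110 = 0b1110110 = 118

118


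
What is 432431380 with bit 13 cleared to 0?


432431380 & ~(1 << 13) = 432423188

432423188


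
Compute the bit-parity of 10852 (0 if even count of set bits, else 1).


0b10101001100100 has 6 ones => parity 0

0


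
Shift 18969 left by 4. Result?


0b100101000011001 << 4 = 0b1001010000110010000 = 303504

303504


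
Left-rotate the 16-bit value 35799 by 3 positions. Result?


Rotate 0b1000101111010111 left by 3 (16-bit) = 0b101111010111100 = 24252

24252


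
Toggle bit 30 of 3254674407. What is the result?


3254674407 ^ (1 << 30) = 3254674407 ^ 1073741824 = 2180932583

2180932583


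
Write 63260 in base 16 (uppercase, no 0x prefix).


63260 = F71C hex

F71C


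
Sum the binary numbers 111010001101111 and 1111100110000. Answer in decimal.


111010001101111 + 1111100110000 = 1001001110011111 = 37791

37791


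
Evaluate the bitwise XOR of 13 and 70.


0b1101 ^ 0b1000110 = 0b1001011 = 75

75


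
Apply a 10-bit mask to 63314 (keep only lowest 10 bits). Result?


63314 & 1023 = 850

850


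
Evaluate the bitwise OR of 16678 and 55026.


0b100000100100110 | 0b1101011011110010 = 0b1101011111110110 = 55286

55286


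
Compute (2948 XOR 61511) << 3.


Step 1: 2948 ^ 61511 = 64451
Step 2: 64451 << 3 = 515608

515608


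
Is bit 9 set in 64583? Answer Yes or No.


0b1111110001000111, bit 9 = 0. No

No


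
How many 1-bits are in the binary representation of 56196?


0b1101101110000100 has 8 set bits

8


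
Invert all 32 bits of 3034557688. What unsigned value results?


3034557688 ^ 4294967295 = 1260409607

1260409607


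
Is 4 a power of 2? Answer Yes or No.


0b100. Only one bit set => Yes

Yes


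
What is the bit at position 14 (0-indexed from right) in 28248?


0b110111001011000, position 14 = 1

1


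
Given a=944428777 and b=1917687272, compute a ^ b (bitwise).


944428777 ^ 1917687272 = 1241989889

1241989889


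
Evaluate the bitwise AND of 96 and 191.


0b1100000 & 0b10111111 = 0b100000 = 32

32


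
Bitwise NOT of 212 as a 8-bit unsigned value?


~0b11010100 = 0b101011 = 43 (8-bit unsigned)

43


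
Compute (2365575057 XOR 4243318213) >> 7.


Step 1: 2365575057 ^ 4243318213 = 1880369748
Step 2: 1880369748 >> 7 = 14690388

14690388


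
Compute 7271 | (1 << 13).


7271 | (1 << 13) = 7271 | 8192 = 15463

15463


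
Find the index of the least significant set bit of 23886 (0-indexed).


0b101110101001110. Lowest set bit at position 1

1


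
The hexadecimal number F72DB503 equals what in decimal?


F72DB503 hex = 4146967811 decimal

4146967811


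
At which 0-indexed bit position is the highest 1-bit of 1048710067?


0b111110100000100000101110110011. Highest set bit at position 29

29


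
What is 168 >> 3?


0b10101000 >> 3 = 0b10101 = 21

21


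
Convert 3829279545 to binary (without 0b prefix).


3829279545 = 11100100001111100010101100111001 in binary

11100100001111100010101100111001


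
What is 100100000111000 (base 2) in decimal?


100100000111000 in decimal = 18488

18488


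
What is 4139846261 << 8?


0b11110110110000010000101001110101 << 8 = 0b1111011011000001000010100111010100000000 = 1059800642816

1059800642816


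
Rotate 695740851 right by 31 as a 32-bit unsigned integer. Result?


Rotate 0b101001011110000010100110110011 right by 31 (32-bit) = 0b1010010111100000101001101100110 = 1391481702

1391481702


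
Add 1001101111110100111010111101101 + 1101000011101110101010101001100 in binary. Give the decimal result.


1001101111110100111010111101101 + 1101000011101110101010101001100 = 10110110011100011100101100111001 = 3060910905

3060910905
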